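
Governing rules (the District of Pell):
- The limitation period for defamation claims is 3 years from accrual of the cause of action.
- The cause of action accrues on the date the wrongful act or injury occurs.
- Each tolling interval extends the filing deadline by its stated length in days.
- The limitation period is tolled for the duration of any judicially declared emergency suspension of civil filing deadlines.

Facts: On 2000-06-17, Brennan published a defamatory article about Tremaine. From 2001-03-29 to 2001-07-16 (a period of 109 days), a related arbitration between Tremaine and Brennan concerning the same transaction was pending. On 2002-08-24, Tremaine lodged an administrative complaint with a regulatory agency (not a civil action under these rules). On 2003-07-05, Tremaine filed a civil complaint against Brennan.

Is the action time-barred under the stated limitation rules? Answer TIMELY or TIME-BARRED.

The cause of action accrued on 2000-06-17, the date of the act.
The untolled deadline — 3 years after 2000-06-17 — is 2003-06-17.
Although a pending arbitration ran from 2001-03-29 to 2001-07-16, the stated rules do not make that a tolling event, so it is disregarded.
The other events in the timeline have no effect on the limitation period under the stated rules.
The 2003-07-05 filing falls after the 2003-06-17 deadline; the claim is time-barred.

TIME-BARRED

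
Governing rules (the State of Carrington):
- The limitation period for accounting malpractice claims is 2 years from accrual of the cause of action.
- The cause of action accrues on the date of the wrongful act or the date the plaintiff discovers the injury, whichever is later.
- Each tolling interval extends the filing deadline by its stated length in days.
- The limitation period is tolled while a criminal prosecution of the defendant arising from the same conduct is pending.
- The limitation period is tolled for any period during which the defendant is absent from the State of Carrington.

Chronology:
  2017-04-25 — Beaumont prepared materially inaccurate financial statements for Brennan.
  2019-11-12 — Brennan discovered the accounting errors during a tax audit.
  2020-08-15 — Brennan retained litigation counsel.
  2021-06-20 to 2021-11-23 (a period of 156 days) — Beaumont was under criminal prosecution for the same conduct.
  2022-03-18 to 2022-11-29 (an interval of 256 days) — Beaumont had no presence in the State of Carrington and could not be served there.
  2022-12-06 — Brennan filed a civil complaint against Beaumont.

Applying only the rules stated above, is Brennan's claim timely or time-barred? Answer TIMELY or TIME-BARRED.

The claim accrued on 2019-11-12 — the later of the 2017-04-25 act and the 2019-11-12 discovery.
Adding the 2 years base period to 2019-11-12 gives a deadline of 2021-11-12, before any tolling.
Because the pending criminal prosecution ran from 2021-06-20 to 2021-11-23, the deadline is extended by 156 days to 2022-04-17.
The period was tolled for 256 days by the defendant's absence from the jurisdiction (2022-03-18 to 2022-11-29), pushing the deadline to 2022-12-29.
None of the other events listed affects the running of the period under the stated rules.
Filing on 2022-12-06 beat the 2022-12-29 deadline — the action is timely.

TIMELY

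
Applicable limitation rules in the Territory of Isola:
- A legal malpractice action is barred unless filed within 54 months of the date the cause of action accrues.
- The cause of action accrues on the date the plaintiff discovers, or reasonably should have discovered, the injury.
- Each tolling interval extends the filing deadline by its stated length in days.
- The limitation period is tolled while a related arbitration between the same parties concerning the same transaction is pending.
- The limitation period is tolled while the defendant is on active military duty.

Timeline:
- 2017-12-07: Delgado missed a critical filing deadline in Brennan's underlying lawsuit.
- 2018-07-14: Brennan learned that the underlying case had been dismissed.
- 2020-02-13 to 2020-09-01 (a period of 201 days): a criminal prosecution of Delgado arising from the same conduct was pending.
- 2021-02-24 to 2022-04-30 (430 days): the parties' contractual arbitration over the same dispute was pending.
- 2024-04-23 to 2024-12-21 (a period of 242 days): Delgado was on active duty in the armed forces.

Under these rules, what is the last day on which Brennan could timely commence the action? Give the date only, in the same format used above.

The claim did not accrue until Brennan discovered the injury on 2018-07-14; the 2017-12-07 act date does not start the clock under the stated rule.
54 months from 2018-07-14 is 2023-01-14.
Because the pending related arbitration ran from 2021-02-24 to 2022-04-30, the deadline is extended by 430 days to 2024-03-19.
The defendant's active military service starting 2024-04-23 came too late — the period had run on 2024-03-19 — and so does not extend the deadline.
The pending criminal prosecution from 2020-02-13 to 2020-09-01 does not toll the period, because no stated rule makes a criminal prosecution a tolling event.

2024-03-19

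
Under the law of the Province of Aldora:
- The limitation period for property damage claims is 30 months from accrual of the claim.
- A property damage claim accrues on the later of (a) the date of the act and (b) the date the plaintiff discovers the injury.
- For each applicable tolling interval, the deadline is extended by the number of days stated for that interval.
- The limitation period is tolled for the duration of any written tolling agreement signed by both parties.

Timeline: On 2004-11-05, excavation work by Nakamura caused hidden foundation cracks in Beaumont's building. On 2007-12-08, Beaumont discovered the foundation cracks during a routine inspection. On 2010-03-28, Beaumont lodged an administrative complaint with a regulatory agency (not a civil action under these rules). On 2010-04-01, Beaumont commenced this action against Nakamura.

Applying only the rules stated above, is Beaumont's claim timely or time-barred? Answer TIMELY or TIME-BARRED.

TIMELY

Because discovery on 2007-12-08 post-dates the 2004-11-05 act, accrual under the later-of rule falls on 2007-12-08.
30 months from 2007-12-08 is 2010-06-08.
The other events in the timeline have no effect on the limitation period under the stated rules.
Beaumont filed on 2010-04-01, before the 2010-06-08 deadline, so the action is timely.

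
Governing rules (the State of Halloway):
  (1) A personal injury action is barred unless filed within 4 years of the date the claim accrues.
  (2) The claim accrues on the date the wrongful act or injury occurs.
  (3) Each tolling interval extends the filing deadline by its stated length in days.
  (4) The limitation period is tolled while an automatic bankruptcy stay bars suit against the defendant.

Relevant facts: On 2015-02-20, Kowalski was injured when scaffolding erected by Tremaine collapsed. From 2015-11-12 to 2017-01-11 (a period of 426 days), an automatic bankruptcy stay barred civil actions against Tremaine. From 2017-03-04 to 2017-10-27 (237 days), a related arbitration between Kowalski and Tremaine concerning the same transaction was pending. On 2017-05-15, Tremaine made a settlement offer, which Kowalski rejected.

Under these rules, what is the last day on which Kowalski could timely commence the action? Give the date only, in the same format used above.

The claim accrued on 2015-02-20, the date of the act.
4 years from 2015-02-20 is 2019-02-20.
Because the automatic bankruptcy stay ran from 2015-11-12 to 2017-01-11, the deadline is extended by 426 days to 2020-04-21.
No stated provision tolls the period for a pending arbitration, so the interval from 2017-03-04 to 2017-10-27 has no effect on the deadline.
None of the other events listed affects the running of the period under the stated rules.

2020-04-21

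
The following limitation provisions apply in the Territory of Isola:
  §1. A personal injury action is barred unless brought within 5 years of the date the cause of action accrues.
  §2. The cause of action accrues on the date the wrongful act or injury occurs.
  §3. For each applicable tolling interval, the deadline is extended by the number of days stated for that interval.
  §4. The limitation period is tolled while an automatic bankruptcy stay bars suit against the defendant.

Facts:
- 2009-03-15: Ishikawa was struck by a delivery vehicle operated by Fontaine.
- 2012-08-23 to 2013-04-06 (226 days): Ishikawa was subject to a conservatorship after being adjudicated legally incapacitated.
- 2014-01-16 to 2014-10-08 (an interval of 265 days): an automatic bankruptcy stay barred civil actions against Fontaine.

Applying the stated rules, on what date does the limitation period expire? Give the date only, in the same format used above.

The claim accrued on 2009-03-15, when the wrongful act occurred.
Adding the 5 years base period to 2009-03-15 gives a deadline of 2014-03-15, before any tolling.
Because the automatic bankruptcy stay ran from 2014-01-16 to 2014-10-08, the deadline is extended by 265 days to 2014-12-05.
The plaintiff's legal incapacity from 2012-08-23 to 2013-04-06 does not toll the period, because no stated rule makes the plaintiff's incapacity a tolling event.

2014-12-05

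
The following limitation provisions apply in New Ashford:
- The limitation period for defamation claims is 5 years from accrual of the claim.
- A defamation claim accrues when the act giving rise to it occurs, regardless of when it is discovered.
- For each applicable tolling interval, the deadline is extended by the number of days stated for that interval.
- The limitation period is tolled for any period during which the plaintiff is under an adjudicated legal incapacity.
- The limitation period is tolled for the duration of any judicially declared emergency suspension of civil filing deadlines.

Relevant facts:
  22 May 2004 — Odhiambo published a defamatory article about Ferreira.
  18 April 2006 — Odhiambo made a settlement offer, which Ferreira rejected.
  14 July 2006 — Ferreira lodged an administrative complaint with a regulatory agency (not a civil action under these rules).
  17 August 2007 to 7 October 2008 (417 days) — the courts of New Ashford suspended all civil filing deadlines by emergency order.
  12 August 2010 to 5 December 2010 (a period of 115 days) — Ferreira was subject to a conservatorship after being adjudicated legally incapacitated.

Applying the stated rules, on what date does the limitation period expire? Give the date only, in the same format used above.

The claim accrued on 22 May 2004, when the wrongful act occurred.
The untolled deadline — 5 years after 22 May 2004 — is 22 May 2009.
The emergency suspension of filing deadlines from 17 August 2007 to 7 October 2008 tolled the period for 417 days, extending the deadline to 13 July 2010.
The plaintiff's legal incapacity from 12 August 2010 to 5 December 2010 began after the period had already run on 13 July 2010, so it has no tolling effect.
None of the other events listed affects the running of the period under the stated rules.

13 July 2010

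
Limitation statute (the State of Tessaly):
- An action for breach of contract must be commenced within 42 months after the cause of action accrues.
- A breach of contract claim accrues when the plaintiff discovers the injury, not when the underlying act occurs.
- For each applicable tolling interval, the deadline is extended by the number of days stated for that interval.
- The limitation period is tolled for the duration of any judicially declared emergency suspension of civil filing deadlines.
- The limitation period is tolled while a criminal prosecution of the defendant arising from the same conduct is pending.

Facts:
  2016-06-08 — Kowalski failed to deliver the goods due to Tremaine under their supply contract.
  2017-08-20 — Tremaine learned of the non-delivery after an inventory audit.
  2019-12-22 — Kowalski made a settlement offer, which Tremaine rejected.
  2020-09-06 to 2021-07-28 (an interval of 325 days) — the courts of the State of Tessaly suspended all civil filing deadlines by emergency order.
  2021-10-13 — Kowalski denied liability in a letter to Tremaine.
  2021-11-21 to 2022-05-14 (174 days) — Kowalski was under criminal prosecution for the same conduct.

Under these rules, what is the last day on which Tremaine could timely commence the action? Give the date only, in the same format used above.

2022-07-04

Under the discovery rule, the claim accrued on 2017-08-20, when Tremaine discovered the injury — not on the 2016-06-08 date of the underlying act.
42 months from 2017-08-20 is 2021-02-20.
The period was tolled for 325 days by the emergency suspension of filing deadlines (2020-09-06 to 2021-07-28), pushing the deadline to 2022-01-11.
Because the pending criminal prosecution ran from 2021-11-21 to 2022-05-14, the deadline is extended by 174 days to 2022-07-04.
The other events in the timeline have no effect on the limitation period under the stated rules.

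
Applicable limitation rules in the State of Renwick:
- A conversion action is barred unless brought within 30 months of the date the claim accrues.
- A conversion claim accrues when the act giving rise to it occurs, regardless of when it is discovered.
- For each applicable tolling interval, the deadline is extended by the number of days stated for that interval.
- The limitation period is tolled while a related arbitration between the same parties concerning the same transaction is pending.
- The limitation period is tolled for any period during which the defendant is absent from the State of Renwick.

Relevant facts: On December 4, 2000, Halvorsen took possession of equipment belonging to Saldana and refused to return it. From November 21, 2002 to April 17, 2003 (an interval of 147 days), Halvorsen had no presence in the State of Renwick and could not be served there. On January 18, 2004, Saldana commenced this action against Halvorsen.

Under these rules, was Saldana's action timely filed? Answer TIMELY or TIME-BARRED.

The claim accrued on December 4, 2000, the date of the act.
The untolled deadline — 30 months after December 4, 2000 — is June 4, 2003.
The period was tolled for 147 days by the defendant's absence from the jurisdiction (November 21, 2002 to April 17, 2003), pushing the deadline to October 29, 2003.
Saldana filed on January 18, 2004, after the October 29, 2003 deadline, so the action is time-barred.

TIME-BARRED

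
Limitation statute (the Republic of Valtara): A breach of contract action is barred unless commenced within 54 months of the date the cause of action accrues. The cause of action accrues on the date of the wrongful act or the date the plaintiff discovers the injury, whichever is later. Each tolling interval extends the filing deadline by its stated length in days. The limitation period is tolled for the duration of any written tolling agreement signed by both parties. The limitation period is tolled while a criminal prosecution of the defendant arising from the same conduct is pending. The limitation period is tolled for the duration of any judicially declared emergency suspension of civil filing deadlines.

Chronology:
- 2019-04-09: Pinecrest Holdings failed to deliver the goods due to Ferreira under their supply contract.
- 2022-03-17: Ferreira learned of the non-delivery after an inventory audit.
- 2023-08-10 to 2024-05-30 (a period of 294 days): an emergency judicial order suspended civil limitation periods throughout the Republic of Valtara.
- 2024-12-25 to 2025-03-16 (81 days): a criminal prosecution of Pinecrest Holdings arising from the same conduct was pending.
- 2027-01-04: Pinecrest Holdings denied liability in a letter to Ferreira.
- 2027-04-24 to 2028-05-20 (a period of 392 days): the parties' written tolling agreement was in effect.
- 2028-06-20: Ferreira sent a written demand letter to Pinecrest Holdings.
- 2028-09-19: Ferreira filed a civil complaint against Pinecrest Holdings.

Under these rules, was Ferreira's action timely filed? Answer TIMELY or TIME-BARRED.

Because discovery on 2022-03-17 post-dates the 2019-04-09 act, accrual under the later-of rule falls on 2022-03-17.
The untolled deadline — 54 months after 2022-03-17 — is 2026-09-17.
The emergency suspension of filing deadlines from 2023-08-10 to 2024-05-30 tolled the period for 294 days, extending the deadline to 2027-07-08.
Because the pending criminal prosecution ran from 2024-12-25 to 2025-03-16, the deadline is extended by 81 days to 2027-09-27.
The written tolling agreement from 2027-04-24 to 2028-05-20 tolled the period for 392 days, extending the deadline to 2028-10-23.
Nothing else in the chronology tolls or restarts the period.
Filing on 2028-09-19 beat the 2028-10-23 deadline — the action is timely.

TIMELY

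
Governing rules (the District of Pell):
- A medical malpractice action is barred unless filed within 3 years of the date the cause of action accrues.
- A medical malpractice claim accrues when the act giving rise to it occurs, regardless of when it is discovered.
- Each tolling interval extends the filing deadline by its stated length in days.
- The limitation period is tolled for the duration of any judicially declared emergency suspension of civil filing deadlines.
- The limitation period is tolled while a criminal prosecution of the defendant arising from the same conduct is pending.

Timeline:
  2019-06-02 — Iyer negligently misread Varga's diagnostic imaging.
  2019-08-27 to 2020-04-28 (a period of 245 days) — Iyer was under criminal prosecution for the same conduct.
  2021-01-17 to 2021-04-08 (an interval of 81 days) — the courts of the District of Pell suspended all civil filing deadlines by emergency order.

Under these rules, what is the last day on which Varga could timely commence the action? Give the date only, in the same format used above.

2023-04-24

The limitation period began to run on 2019-06-02.
3 years from 2019-06-02 is 2022-06-02.
The pending criminal prosecution from 2019-08-27 to 2020-04-28 tolled the period for 245 days, extending the deadline to 2023-02-02.
The period was tolled for 81 days by the emergency suspension of filing deadlines (2021-01-17 to 2021-04-08), pushing the deadline to 2023-04-24.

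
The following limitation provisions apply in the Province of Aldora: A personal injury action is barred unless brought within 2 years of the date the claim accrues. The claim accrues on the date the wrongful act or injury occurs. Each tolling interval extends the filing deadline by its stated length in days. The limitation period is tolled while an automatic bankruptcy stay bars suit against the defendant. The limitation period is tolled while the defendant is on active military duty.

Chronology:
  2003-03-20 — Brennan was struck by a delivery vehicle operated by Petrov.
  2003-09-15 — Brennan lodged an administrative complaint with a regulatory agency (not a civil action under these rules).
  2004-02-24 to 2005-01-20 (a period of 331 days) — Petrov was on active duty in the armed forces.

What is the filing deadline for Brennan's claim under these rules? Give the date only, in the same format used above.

The claim accrued on 2003-03-20, when the wrongful act occurred.
Adding the 2 years base period to 2003-03-20 gives a deadline of 2005-03-20, before any tolling.
Because the defendant's active military service ran from 2004-02-24 to 2005-01-20, the deadline is extended by 331 days to 2006-02-14.
Nothing else in the chronology tolls or restarts the period.

2006-02-14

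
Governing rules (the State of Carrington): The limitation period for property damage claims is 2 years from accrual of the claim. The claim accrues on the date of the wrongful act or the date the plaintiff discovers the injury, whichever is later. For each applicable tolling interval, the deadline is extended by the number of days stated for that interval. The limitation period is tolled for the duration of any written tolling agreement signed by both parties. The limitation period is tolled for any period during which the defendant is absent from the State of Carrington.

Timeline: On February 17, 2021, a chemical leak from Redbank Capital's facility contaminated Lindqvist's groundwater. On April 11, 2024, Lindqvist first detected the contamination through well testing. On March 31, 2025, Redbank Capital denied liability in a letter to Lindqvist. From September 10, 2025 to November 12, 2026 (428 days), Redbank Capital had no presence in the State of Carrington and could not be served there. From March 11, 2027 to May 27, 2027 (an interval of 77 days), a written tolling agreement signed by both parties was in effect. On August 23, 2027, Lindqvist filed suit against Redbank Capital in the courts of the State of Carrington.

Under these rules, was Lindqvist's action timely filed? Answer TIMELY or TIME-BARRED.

TIMELY

Taking the later of the act (February 17, 2021) and discovery (April 11, 2024), the claim accrued on April 11, 2024.
The untolled deadline — 2 years after April 11, 2024 — is April 11, 2026.
Because the defendant's absence from the jurisdiction ran from September 10, 2025 to November 12, 2026, the deadline is extended by 428 days to June 13, 2027.
Because the written tolling agreement ran from March 11, 2027 to May 27, 2027, the deadline is extended by 77 days to August 29, 2027.
Nothing else in the chronology tolls or restarts the period.
Filing on August 23, 2027 beat the August 29, 2027 deadline — the action is timely.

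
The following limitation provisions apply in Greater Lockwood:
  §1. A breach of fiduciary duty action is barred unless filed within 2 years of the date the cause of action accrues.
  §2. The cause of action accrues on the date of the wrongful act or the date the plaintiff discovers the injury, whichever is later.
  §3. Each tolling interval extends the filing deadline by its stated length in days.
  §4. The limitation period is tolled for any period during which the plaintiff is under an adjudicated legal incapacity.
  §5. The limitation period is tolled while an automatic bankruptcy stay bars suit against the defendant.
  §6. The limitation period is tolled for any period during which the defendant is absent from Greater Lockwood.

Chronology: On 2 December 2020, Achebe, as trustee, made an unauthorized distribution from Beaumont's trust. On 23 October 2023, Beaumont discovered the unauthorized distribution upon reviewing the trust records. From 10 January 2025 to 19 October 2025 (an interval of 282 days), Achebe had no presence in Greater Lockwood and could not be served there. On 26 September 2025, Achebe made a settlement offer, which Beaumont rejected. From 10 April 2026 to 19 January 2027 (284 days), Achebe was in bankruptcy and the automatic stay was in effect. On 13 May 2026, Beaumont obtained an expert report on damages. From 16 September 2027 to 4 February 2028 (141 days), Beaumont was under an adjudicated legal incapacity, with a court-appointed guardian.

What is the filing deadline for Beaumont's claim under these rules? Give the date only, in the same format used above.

12 May 2027

Because discovery on 23 October 2023 post-dates the 2 December 2020 act, accrual under the later-of rule falls on 23 October 2023.
The untolled deadline — 2 years after 23 October 2023 — is 23 October 2025.
Because the defendant's absence from the jurisdiction ran from 10 January 2025 to 19 October 2025, the deadline is extended by 282 days to 1 August 2026.
The automatic bankruptcy stay from 10 April 2026 to 19 January 2027 tolled the period for 284 days, extending the deadline to 12 May 2027.
By the time the plaintiff's legal incapacity began on 16 September 2027, the limitation period had already expired on 12 May 2027; that interval cannot revive it.
None of the other events listed affects the running of the period under the stated rules.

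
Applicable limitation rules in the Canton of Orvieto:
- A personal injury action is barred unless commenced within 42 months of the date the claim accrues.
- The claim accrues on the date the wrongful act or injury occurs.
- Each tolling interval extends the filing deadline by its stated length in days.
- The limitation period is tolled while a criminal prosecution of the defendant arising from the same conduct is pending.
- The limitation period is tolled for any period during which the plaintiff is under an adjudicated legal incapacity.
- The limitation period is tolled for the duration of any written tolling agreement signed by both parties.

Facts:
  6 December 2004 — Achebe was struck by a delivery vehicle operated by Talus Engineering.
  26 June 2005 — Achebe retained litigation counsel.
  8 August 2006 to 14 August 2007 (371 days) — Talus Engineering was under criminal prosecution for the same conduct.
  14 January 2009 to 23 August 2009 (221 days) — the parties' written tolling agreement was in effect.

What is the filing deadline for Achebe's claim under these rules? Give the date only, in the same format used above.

The limitation period began to run on 6 December 2004.
Adding the 42 months base period to 6 December 2004 gives a deadline of 6 June 2008, before any tolling.
The pending criminal prosecution from 8 August 2006 to 14 August 2007 tolled the period for 371 days, extending the deadline to 12 June 2009.
The period was tolled for 221 days by the written tolling agreement (14 January 2009 to 23 August 2009), pushing the deadline to 19 January 2010.
None of the other events listed affects the running of the period under the stated rules.

19 January 2010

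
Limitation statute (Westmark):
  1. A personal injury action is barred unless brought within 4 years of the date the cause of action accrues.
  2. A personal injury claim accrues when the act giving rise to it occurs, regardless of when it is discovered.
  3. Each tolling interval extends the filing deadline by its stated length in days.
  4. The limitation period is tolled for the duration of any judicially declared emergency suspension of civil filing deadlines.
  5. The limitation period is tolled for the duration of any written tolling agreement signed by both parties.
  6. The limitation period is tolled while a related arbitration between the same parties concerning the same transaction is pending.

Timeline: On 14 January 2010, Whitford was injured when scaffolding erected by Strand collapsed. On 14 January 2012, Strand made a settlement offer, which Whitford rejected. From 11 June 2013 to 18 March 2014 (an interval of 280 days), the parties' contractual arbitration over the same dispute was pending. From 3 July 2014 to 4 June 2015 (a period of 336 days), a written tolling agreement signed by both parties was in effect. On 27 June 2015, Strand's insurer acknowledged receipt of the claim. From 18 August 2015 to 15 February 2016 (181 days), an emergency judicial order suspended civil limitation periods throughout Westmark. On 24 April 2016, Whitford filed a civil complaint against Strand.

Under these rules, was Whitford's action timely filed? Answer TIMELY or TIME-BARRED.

The claim accrued on 14 January 2010, when the wrongful act occurred.
The untolled deadline — 4 years after 14 January 2010 — is 14 January 2014.
Because the pending related arbitration ran from 11 June 2013 to 18 March 2014, the deadline is extended by 280 days to 21 October 2014.
The written tolling agreement from 3 July 2014 to 4 June 2015 tolled the period for 336 days, extending the deadline to 22 September 2015.
Because the emergency suspension of filing deadlines ran from 18 August 2015 to 15 February 2016, the deadline is extended by 181 days to 21 March 2016.
The other events in the timeline have no effect on the limitation period under the stated rules.
The 24 April 2016 filing falls after the 21 March 2016 deadline; the claim is time-barred.

TIME-BARRED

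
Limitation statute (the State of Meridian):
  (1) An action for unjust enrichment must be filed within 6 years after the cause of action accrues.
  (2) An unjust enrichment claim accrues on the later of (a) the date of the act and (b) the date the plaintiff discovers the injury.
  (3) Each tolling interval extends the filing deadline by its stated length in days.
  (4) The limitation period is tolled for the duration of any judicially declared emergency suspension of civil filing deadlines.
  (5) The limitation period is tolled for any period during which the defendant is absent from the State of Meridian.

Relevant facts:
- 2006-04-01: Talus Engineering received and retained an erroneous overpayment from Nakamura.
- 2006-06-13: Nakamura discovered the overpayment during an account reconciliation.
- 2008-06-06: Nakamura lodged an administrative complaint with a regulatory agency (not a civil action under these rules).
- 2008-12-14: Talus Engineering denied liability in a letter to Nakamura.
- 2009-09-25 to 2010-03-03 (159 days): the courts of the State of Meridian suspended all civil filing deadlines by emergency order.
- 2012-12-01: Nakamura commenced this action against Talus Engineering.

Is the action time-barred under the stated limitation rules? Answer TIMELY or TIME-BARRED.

TIME-BARRED

The claim accrued on 2006-06-13 — the later of the 2006-04-01 act and the 2006-06-13 discovery.
6 years from 2006-06-13 is 2012-06-13.
Because the emergency suspension of filing deadlines ran from 2009-09-25 to 2010-03-03, the deadline is extended by 159 days to 2012-11-19.
Nothing else in the chronology tolls or restarts the period.
Nakamura filed on 2012-12-01, after the 2012-11-19 deadline, so the action is time-barred.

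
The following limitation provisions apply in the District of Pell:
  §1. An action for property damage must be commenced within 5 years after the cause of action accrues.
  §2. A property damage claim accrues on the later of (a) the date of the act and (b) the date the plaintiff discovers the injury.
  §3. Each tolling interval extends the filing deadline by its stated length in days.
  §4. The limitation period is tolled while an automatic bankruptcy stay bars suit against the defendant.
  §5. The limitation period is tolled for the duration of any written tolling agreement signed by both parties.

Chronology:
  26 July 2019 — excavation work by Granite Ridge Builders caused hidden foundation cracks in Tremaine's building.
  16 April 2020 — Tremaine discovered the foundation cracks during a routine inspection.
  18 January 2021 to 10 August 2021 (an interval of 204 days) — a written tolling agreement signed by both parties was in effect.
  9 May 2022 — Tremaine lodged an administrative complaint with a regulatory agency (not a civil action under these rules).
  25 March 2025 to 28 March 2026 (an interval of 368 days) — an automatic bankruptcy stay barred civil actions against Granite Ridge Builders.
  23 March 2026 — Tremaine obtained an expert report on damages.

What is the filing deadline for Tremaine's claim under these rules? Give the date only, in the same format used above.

The claim accrued on 16 April 2020 — the later of the 26 July 2019 act and the 16 April 2020 discovery.
5 years from 16 April 2020 is 16 April 2025.
Because the written tolling agreement ran from 18 January 2021 to 10 August 2021, the deadline is extended by 204 days to 6 November 2025.
The period was tolled for 368 days by the automatic bankruptcy stay (25 March 2025 to 28 March 2026), pushing the deadline to 9 November 2026.
None of the other events listed affects the running of the period under the stated rules.

9 November 2026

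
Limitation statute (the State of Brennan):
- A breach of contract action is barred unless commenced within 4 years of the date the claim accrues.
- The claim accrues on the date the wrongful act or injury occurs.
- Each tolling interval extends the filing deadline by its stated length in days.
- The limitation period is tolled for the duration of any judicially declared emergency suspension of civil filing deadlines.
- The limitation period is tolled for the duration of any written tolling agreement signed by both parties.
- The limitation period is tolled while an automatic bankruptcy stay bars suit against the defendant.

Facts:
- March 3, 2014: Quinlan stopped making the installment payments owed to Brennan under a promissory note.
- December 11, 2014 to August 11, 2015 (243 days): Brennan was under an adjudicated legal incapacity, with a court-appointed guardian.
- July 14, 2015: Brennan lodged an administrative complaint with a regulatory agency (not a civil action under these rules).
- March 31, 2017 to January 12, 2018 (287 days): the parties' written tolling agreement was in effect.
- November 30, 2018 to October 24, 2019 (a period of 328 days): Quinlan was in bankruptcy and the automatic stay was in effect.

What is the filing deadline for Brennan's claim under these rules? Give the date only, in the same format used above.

November 8, 2019

The claim accrued on March 3, 2014, the date of the act.
The untolled deadline — 4 years after March 3, 2014 — is March 3, 2018.
The period was tolled for 287 days by the written tolling agreement (March 31, 2017 to January 12, 2018), pushing the deadline to December 15, 2018.
The automatic bankruptcy stay from November 30, 2018 to October 24, 2019 tolled the period for 328 days, extending the deadline to November 8, 2019.
The plaintiff's legal incapacity from December 11, 2014 to August 11, 2015 does not toll the period, because no stated rule makes the plaintiff's incapacity a tolling event.
Nothing else in the chronology tolls or restarts the period.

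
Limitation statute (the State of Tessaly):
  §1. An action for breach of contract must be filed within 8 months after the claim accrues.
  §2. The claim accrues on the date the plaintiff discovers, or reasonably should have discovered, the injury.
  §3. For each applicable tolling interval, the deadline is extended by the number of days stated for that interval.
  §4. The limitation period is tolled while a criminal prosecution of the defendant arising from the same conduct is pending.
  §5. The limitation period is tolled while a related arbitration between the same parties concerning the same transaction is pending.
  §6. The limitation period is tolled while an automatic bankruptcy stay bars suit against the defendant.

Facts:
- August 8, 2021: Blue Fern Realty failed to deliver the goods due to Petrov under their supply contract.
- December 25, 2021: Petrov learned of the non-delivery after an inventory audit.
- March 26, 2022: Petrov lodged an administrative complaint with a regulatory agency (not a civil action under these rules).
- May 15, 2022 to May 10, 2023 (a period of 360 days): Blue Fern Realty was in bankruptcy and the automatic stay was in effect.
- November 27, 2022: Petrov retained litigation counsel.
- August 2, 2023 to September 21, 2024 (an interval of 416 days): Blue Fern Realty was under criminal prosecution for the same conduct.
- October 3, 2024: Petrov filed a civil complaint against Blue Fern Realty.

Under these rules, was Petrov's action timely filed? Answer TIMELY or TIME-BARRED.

Accrual is tied to discovery, so the period began on December 25, 2021 rather than on August 8, 2021 when the act occurred.
8 months from December 25, 2021 is August 25, 2022.
The automatic bankruptcy stay from May 15, 2022 to May 10, 2023 tolled the period for 360 days, extending the deadline to August 20, 2023.
The period was tolled for 416 days by the pending criminal prosecution (August 2, 2023 to September 21, 2024), pushing the deadline to October 9, 2024.
None of the other events listed affects the running of the period under the stated rules.
The October 3, 2024 filing precedes the October 9, 2024 deadline; the claim is timely.

TIMELY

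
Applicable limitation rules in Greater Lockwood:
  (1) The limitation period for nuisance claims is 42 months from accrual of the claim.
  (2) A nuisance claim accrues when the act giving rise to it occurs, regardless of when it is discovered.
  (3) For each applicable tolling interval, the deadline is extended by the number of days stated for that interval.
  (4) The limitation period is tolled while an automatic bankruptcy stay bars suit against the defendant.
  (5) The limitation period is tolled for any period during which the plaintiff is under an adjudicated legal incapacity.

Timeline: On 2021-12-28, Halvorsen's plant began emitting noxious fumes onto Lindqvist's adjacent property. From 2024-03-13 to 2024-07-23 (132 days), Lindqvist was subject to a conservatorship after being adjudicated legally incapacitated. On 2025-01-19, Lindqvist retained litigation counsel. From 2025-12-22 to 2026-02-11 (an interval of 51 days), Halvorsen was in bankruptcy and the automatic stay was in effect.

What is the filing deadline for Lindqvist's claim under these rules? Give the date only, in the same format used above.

2025-11-07

The claim accrued on 2021-12-28, the date of the act.
Adding the 42 months base period to 2021-12-28 gives a deadline of 2025-06-28, before any tolling.
The plaintiff's legal incapacity from 2024-03-13 to 2024-07-23 tolled the period for 132 days, extending the deadline to 2025-11-07.
By the time the automatic bankruptcy stay began on 2025-12-22, the limitation period had already expired on 2025-11-07; that interval cannot revive it.
Nothing else in the chronology tolls or restarts the period.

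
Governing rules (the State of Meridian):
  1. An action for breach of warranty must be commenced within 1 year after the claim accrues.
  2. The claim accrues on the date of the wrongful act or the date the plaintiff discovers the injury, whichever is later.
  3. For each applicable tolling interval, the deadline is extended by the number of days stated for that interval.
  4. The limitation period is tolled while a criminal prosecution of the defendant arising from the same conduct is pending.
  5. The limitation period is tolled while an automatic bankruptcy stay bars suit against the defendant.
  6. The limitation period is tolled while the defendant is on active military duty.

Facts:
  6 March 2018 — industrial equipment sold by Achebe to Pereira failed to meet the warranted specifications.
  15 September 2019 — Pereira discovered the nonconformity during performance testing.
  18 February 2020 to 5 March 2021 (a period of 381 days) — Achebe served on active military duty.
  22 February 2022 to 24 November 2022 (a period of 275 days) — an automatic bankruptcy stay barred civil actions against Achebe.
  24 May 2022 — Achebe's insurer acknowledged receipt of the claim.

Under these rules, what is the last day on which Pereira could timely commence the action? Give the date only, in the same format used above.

Taking the later of the act (6 March 2018) and discovery (15 September 2019), the claim accrued on 15 September 2019.
The untolled deadline — 1 year after 15 September 2019 — is 15 September 2020.
Because the defendant's active military service ran from 18 February 2020 to 5 March 2021, the deadline is extended by 381 days to 1 October 2021.
By the time the automatic bankruptcy stay began on 22 February 2022, the limitation period had already expired on 1 October 2021; that interval cannot revive it.
None of the other events listed affects the running of the period under the stated rules.

1 October 2021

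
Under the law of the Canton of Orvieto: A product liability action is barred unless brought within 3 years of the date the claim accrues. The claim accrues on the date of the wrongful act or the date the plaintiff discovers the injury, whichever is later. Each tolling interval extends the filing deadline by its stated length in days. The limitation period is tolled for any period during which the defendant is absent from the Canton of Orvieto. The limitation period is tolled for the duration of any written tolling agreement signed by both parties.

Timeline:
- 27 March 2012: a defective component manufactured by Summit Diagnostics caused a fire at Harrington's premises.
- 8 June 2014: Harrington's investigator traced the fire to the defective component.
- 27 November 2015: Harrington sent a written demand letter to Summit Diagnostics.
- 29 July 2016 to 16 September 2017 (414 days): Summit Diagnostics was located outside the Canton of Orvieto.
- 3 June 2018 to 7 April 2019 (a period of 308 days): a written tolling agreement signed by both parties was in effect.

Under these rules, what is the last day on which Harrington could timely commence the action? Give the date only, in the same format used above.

Taking the later of the act (27 March 2012) and discovery (8 June 2014), the claim accrued on 8 June 2014.
Adding the 3 years base period to 8 June 2014 gives a deadline of 8 June 2017, before any tolling.
The period was tolled for 414 days by the defendant's absence from the jurisdiction (29 July 2016 to 16 September 2017), pushing the deadline to 27 July 2018.
The written tolling agreement from 3 June 2018 to 7 April 2019 tolled the period for 308 days, extending the deadline to 31 May 2019.
The other events in the timeline have no effect on the limitation period under the stated rules.

31 May 2019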